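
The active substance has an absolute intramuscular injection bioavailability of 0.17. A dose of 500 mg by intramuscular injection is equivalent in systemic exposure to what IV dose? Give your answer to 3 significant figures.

Systemic exposure from an extravascular dose = F × D_ev, so the equivalent IV dose is F × D_ev.
D_iv = F × D_ev = 0.17 × 500 = 85 mg

D_iv = 85.0 mg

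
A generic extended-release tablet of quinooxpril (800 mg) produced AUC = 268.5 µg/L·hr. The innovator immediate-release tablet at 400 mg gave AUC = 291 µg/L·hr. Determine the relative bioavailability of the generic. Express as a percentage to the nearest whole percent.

F_rel = 46%

F_rel = (AUC_test/D_test) / (AUC_ref/D_ref)
      = (268.5/800) / (291/400)
      = 0.335625 / 0.7275 = 0.4613 = 46.13%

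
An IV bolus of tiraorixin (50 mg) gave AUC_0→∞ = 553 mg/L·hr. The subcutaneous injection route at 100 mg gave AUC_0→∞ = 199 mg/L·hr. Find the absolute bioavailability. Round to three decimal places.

F = 0.180

F = (AUC_ev / D_ev) / (AUC_iv / D_iv)
  = (199/100) / (553/50)
  = 1.99 / 11.06 = 0.1799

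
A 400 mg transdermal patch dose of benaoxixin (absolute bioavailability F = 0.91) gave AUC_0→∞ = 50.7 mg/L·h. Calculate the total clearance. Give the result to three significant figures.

CL = F × Dose / AUC_0→∞
   = 0.91 × 400 / 50.7 = 7.17949 L/h

CL = 7.18 L/h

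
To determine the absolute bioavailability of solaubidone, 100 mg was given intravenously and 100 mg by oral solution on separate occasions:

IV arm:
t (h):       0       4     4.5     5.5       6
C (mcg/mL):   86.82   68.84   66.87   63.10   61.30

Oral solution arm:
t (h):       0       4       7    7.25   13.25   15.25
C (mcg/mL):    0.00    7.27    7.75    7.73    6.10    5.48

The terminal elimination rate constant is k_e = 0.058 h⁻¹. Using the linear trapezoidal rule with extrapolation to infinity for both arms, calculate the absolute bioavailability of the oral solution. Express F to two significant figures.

F = 0.12

Trapezoidal AUC_0→6 (IV):
  [0→4]: (86.82+68.84)/2 × 4 = 311.32
  [4→4.5]: (68.84+66.87)/2 × 0.5 = 33.9275
  [4.5→5.5]: (66.87+63.10)/2 × 1 = 64.985
  [5.5→6]: (63.10+61.30)/2 × 0.5 = 31.1
  Sum = 441.3325 mcg/mL·h
IV tail: 61.30/0.058 = 1056.897; AUC_iv,0→∞ = 441.3325 + 1056.897 = 1498.2295 mcg/mL·h
Trapezoidal AUC_0→15.25 (oral solution):
  [0→4]: (0.00+7.27)/2 × 4 = 14.54
  [4→7]: (7.27+7.75)/2 × 3 = 22.53
  [7→7.25]: (7.75+7.73)/2 × 0.25 = 1.935
  [7.25→13.25]: (7.73+6.10)/2 × 6 = 41.49
  [13.25→15.25]: (6.10+5.48)/2 × 2 = 11.58
  Sum = 92.075 mcg/mL·h
oral solution tail: 5.48/0.058 = 94.483; AUC_ev,0→∞ = 92.075 + 94.483 = 186.558 mcg/mL·h
F = (AUC_ev/D_ev)/(AUC_iv/D_iv) = (186.558/100)/(1498.2295/100) = 1.86558/14.982295 = 0.1245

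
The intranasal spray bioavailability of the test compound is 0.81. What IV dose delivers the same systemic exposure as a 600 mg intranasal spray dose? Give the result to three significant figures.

Systemic exposure from an extravascular dose = F × D_ev, so the equivalent IV dose is F × D_ev.
D_iv = F × D_ev = 0.81 × 600 = 486 mg

D_iv = 486 mg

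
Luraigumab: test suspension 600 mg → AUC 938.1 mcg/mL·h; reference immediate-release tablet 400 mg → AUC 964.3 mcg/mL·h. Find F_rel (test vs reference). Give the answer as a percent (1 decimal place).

F_rel = 64.9%

F_rel = (AUC_test/D_test) / (AUC_ref/D_ref)
      = (938.1/600) / (964.3/400)
      = 1.5635 / 2.41075 = 0.6486 = 64.86%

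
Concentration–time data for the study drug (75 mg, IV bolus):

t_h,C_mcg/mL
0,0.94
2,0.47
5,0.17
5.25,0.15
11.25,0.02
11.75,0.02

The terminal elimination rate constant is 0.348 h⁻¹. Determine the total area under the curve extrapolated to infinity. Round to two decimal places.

AUC = 2.99 mcg/mL·h

Trapezoidal AUC_0→11.75:
  [0→2]: (0.94+0.47)/2 × 2 = 1.41
  [2→5]: (0.47+0.17)/2 × 3 = 0.96
  [5→5.25]: (0.17+0.15)/2 × 0.25 = 0.04
  [5.25→11.25]: (0.15+0.02)/2 × 6 = 0.51
  [11.25→11.75]: (0.02+0.02)/2 × 0.5 = 0.01
  Sum = 2.93 mcg/mL·h
Extrapolated tail: C_last / k_e = 0.02 / 0.348 = 0.057
AUC_0→∞ = 2.93 + 0.057 = 2.987 mcg/mL·h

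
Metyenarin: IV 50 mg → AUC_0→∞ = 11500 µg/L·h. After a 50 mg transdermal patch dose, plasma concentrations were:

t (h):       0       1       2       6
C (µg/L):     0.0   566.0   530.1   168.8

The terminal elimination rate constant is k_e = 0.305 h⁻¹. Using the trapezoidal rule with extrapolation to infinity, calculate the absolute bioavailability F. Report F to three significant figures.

F = 0.242

Trapezoidal AUC_0→6 (transdermal patch):
  [0→1]: (0.0+566.0)/2 × 1 = 283.0
  [1→2]: (566.0+530.1)/2 × 1 = 548.05
  [2→6]: (530.1+168.8)/2 × 4 = 1397.8
  Sum = 2228.85 µg/L·h
Tail: C_last/k_e = 168.8/0.305 = 553.443
AUC_0→∞ (transdermal patch) = 2228.85 + 553.443 = 2782.293 µg/L·h
F = (AUC_ev/D_ev)/(AUC_iv/D_iv) = (2782.293/50)/(11500/50) = 55.64586/230 = 0.2419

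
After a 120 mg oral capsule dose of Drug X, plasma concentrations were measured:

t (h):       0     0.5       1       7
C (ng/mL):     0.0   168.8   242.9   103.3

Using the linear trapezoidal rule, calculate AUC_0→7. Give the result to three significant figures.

Trapezoidal AUC_0→7:
  [0→0.5]: (0.0+168.8)/2 × 0.5 = 42.2
  [0.5→1]: (168.8+242.9)/2 × 0.5 = 102.925
  [1→7]: (242.9+103.3)/2 × 6 = 1038.6
  Sum = 1183.725 ng/mL·h

AUC = 1180 ng/mL·h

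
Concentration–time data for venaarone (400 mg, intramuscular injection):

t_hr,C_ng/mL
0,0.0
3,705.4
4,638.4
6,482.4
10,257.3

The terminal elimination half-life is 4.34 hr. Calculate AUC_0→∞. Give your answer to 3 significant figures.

Trapezoidal AUC_0→10:
  [0→3]: (0.0+705.4)/2 × 3 = 1058.1
  [3→4]: (705.4+638.4)/2 × 1 = 671.9
  [4→6]: (638.4+482.4)/2 × 2 = 1120.8
  [6→10]: (482.4+257.3)/2 × 4 = 1479.4
  Sum = 4330.2 ng/mL·hr
k_e = ln2 / t½ = 0.693147 / 4.34 = 0.1597 hr^-1
Extrapolated tail: C_last / k_e = 257.3 / 0.1597 = 1611.146
AUC_0→∞ = 4330.2 + 1611.146 = 5941.346 ng/mL·hr

AUC = 5940 ng/mL·hr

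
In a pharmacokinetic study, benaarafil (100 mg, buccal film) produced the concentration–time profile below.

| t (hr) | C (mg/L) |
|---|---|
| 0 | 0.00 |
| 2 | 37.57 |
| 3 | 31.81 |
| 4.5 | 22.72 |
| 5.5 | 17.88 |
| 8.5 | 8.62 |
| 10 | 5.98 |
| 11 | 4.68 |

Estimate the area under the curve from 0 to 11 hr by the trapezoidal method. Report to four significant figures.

AUC = 189.5 mg/L·hr

Trapezoidal AUC_0→11:
  [0→2]: (0.00+37.57)/2 × 2 = 37.57
  [2→3]: (37.57+31.81)/2 × 1 = 34.69
  [3→4.5]: (31.81+22.72)/2 × 1.5 = 40.8975
  [4.5→5.5]: (22.72+17.88)/2 × 1 = 20.3
  [5.5→8.5]: (17.88+8.62)/2 × 3 = 39.75
  [8.5→10]: (8.62+5.98)/2 × 1.5 = 10.95
  [10→11]: (5.98+4.68)/2 × 1 = 5.33
  Sum = 189.4875 mg/L·hr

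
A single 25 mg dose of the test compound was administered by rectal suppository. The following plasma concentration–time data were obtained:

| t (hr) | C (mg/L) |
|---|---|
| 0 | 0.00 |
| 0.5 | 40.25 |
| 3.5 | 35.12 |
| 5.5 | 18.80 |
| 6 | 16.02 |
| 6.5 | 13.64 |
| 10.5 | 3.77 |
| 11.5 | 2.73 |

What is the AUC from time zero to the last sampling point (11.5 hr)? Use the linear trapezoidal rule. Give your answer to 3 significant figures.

Trapezoidal AUC_0→11.5:
  [0→0.5]: (0.00+40.25)/2 × 0.5 = 10.0625
  [0.5→3.5]: (40.25+35.12)/2 × 3 = 113.055
  [3.5→5.5]: (35.12+18.80)/2 × 2 = 53.92
  [5.5→6]: (18.80+16.02)/2 × 0.5 = 8.705
  [6→6.5]: (16.02+13.64)/2 × 0.5 = 7.415
  [6.5→10.5]: (13.64+3.77)/2 × 4 = 34.82
  [10.5→11.5]: (3.77+2.73)/2 × 1 = 3.25
  Sum = 231.2275 mg/L·hr

AUC = 231 mg/L·hr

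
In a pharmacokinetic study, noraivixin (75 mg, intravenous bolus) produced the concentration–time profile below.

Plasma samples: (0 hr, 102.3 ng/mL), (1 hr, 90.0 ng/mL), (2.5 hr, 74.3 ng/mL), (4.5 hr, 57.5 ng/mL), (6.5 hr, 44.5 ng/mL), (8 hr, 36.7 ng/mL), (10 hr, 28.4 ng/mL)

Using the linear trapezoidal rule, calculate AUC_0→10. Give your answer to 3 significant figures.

Trapezoidal AUC_0→10:
  [0→1]: (102.3+90.0)/2 × 1 = 96.15
  [1→2.5]: (90.0+74.3)/2 × 1.5 = 123.225
  [2.5→4.5]: (74.3+57.5)/2 × 2 = 131.8
  [4.5→6.5]: (57.5+44.5)/2 × 2 = 102.0
  [6.5→8]: (44.5+36.7)/2 × 1.5 = 60.9
  [8→10]: (36.7+28.4)/2 × 2 = 65.1
  Sum = 579.175 ng/mL·hr

AUC = 579 ng/mL·hr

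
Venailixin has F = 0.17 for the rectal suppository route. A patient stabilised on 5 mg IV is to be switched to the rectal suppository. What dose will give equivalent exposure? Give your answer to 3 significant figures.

D_rectal = 29.4 mg

For equal systemic exposure: F × D_ev = D_iv
D_ev = D_iv / F = 5 / 0.17 = 29.4118 mg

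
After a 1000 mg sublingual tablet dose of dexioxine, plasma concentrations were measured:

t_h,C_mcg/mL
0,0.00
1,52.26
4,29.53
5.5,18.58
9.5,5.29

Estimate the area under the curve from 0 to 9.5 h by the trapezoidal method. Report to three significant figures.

Trapezoidal AUC_0→9.5:
  [0→1]: (0.00+52.26)/2 × 1 = 26.13
  [1→4]: (52.26+29.53)/2 × 3 = 122.685
  [4→5.5]: (29.53+18.58)/2 × 1.5 = 36.0825
  [5.5→9.5]: (18.58+5.29)/2 × 4 = 47.74
  Sum = 232.6375 mcg/mL·h

AUC = 233 mcg/mL·h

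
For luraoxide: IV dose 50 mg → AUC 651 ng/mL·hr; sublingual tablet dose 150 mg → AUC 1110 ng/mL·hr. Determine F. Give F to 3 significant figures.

F = 0.568

F = (AUC_ev / D_ev) / (AUC_iv / D_iv)
  = (1110/150) / (651/50)
  = 7.4 / 13.02 = 0.5684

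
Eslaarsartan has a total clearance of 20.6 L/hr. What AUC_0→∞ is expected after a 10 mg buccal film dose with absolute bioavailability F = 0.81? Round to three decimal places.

AUC = 0.393 mg/L·hr

AUC_0→∞ = F × Dose / CL
        = 0.81 × 10 / 20.6 = 0.393204 mg/L·hr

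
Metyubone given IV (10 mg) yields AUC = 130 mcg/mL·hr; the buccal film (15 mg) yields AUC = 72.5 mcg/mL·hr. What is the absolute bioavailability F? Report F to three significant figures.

F = (AUC_ev / D_ev) / (AUC_iv / D_iv)
  = (72.5/15) / (130/10)
  = 4.83333 / 13 = 0.3718

F = 0.372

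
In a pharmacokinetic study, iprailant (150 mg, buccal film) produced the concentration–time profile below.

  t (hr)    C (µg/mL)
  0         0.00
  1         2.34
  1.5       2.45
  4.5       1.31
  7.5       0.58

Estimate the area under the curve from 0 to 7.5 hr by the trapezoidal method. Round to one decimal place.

AUC = 10.8 µg/mL·hr

Trapezoidal AUC_0→7.5:
  [0→1]: (0.00+2.34)/2 × 1 = 1.17
  [1→1.5]: (2.34+2.45)/2 × 0.5 = 1.1975
  [1.5→4.5]: (2.45+1.31)/2 × 3 = 5.64
  [4.5→7.5]: (1.31+0.58)/2 × 3 = 2.835
  Sum = 10.8425 µg/mL·hr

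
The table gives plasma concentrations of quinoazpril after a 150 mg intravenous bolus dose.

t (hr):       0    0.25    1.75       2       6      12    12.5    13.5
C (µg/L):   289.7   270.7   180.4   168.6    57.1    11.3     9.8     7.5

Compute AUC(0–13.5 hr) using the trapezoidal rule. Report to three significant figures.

AUC = 1120 µg/L·hr

Trapezoidal AUC_0→13.5:
  [0→0.25]: (289.7+270.7)/2 × 0.25 = 70.05
  [0.25→1.75]: (270.7+180.4)/2 × 1.5 = 338.325
  [1.75→2]: (180.4+168.6)/2 × 0.25 = 43.625
  [2→6]: (168.6+57.1)/2 × 4 = 451.4
  [6→12]: (57.1+11.3)/2 × 6 = 205.2
  [12→12.5]: (11.3+9.8)/2 × 0.5 = 5.275
  [12.5→13.5]: (9.8+7.5)/2 × 1 = 8.65
  Sum = 1122.525 µg/L·hr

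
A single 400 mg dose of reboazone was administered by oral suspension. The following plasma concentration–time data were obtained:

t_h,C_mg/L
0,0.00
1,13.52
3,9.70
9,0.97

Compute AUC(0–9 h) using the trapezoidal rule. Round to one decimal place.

Trapezoidal AUC_0→9:
  [0→1]: (0.00+13.52)/2 × 1 = 6.76
  [1→3]: (13.52+9.70)/2 × 2 = 23.22
  [3→9]: (9.70+0.97)/2 × 6 = 32.01
  Sum = 61.99 mg/L·h

AUC = 62.0 mg/L·h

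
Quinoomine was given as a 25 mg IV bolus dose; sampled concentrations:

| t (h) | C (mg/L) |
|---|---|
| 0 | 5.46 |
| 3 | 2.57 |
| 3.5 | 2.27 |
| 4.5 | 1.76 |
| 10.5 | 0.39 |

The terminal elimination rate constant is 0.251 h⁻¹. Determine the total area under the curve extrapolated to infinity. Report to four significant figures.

Trapezoidal AUC_0→10.5:
  [0→3]: (5.46+2.57)/2 × 3 = 12.045
  [3→3.5]: (2.57+2.27)/2 × 0.5 = 1.21
  [3.5→4.5]: (2.27+1.76)/2 × 1 = 2.015
  [4.5→10.5]: (1.76+0.39)/2 × 6 = 6.45
  Sum = 21.72 mg/L·h
Extrapolated tail: C_last / k_e = 0.39 / 0.251 = 1.554
AUC_0→∞ = 21.72 + 1.554 = 23.274 mg/L·h

AUC = 23.27 mg/L·h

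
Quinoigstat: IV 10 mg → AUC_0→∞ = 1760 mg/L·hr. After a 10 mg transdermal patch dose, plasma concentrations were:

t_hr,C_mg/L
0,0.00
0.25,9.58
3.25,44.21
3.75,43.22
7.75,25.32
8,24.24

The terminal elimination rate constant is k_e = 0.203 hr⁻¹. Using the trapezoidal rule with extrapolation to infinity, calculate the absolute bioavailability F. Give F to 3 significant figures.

F = 0.208

Trapezoidal AUC_0→8 (transdermal patch):
  [0→0.25]: (0.00+9.58)/2 × 0.25 = 1.1975
  [0.25→3.25]: (9.58+44.21)/2 × 3 = 80.685
  [3.25→3.75]: (44.21+43.22)/2 × 0.5 = 21.8575
  [3.75→7.75]: (43.22+25.32)/2 × 4 = 137.08
  [7.75→8]: (25.32+24.24)/2 × 0.25 = 6.195
  Sum = 247.015 mg/L·hr
Tail: C_last/k_e = 24.24/0.203 = 119.409
AUC_0→∞ (transdermal patch) = 247.015 + 119.409 = 366.424 mg/L·hr
F = (AUC_ev/D_ev)/(AUC_iv/D_iv) = (366.424/10)/(1760/10) = 36.6424/176 = 0.2082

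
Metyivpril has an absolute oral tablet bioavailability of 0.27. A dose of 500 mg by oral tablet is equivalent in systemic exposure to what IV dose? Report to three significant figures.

Systemic exposure from an extravascular dose = F × D_ev, so the equivalent IV dose is F × D_ev.
D_iv = F × D_ev = 0.27 × 500 = 135 mg

D_iv = 135 mg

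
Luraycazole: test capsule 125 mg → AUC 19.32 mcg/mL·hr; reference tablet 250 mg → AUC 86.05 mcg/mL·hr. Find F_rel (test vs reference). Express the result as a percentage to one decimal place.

F_rel = 44.9%

F_rel = (AUC_test/D_test) / (AUC_ref/D_ref)
      = (19.32/125) / (86.05/250)
      = 0.15456 / 0.3442 = 0.4490 = 44.90%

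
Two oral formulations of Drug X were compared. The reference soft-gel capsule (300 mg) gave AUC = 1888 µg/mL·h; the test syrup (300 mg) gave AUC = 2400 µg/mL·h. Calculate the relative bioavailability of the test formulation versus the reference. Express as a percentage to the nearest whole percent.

F_rel = (AUC_test/D_test) / (AUC_ref/D_ref)
      = (2400/300) / (1888/300)
      = 8 / 6.29333 = 1.2712 = 127.12%

F_rel = 127%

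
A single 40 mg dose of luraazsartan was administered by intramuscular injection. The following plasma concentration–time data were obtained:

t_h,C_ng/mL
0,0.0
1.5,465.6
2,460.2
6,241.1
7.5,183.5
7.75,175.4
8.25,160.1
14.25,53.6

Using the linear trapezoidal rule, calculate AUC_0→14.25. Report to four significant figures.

AUC = 3072 ng/mL·h

Trapezoidal AUC_0→14.25:
  [0→1.5]: (0.0+465.6)/2 × 1.5 = 349.2
  [1.5→2]: (465.6+460.2)/2 × 0.5 = 231.45
  [2→6]: (460.2+241.1)/2 × 4 = 1402.6
  [6→7.5]: (241.1+183.5)/2 × 1.5 = 318.45
  [7.5→7.75]: (183.5+175.4)/2 × 0.25 = 44.8625
  [7.75→8.25]: (175.4+160.1)/2 × 0.5 = 83.875
  [8.25→14.25]: (160.1+53.6)/2 × 6 = 641.1
  Sum = 3071.5375 ng/mL·h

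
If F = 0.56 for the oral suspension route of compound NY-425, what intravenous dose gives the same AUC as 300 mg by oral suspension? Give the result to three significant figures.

D_iv = 168 mg

Systemic exposure from an extravascular dose = F × D_ev, so the equivalent IV dose is F × D_ev.
D_iv = F × D_ev = 0.56 × 300 = 168 mg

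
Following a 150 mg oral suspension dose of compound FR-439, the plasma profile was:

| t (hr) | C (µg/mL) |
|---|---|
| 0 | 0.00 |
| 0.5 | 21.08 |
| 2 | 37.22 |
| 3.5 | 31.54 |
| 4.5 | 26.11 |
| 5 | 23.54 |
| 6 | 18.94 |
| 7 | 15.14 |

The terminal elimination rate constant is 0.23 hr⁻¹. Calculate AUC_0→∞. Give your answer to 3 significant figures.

AUC = 246 µg/mL·hr

Trapezoidal AUC_0→7:
  [0→0.5]: (0.00+21.08)/2 × 0.5 = 5.27
  [0.5→2]: (21.08+37.22)/2 × 1.5 = 43.725
  [2→3.5]: (37.22+31.54)/2 × 1.5 = 51.57
  [3.5→4.5]: (31.54+26.11)/2 × 1 = 28.825
  [4.5→5]: (26.11+23.54)/2 × 0.5 = 12.4125
  [5→6]: (23.54+18.94)/2 × 1 = 21.24
  [6→7]: (18.94+15.14)/2 × 1 = 17.04
  Sum = 180.0825 µg/mL·hr
Extrapolated tail: C_last / k_e = 15.14 / 0.23 = 65.826
AUC_0→∞ = 180.0825 + 65.826 = 245.9085 µg/mL·hr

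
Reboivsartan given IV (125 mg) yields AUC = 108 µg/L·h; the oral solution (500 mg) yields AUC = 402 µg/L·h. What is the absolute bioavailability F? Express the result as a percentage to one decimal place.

F = 93.1%

F = (AUC_ev / D_ev) / (AUC_iv / D_iv)
  = (402/500) / (108/125)
  = 0.804 / 0.864 = 0.9306
  = 93.06%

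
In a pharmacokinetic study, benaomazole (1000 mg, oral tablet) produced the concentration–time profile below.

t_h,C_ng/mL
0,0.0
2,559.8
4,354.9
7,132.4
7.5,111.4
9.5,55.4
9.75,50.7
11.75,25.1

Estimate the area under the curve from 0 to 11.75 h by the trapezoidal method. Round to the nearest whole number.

AUC = 2522 ng/mL·h

Trapezoidal AUC_0→11.75:
  [0→2]: (0.0+559.8)/2 × 2 = 559.8
  [2→4]: (559.8+354.9)/2 × 2 = 914.7
  [4→7]: (354.9+132.4)/2 × 3 = 730.95
  [7→7.5]: (132.4+111.4)/2 × 0.5 = 60.95
  [7.5→9.5]: (111.4+55.4)/2 × 2 = 166.8
  [9.5→9.75]: (55.4+50.7)/2 × 0.25 = 13.2625
  [9.75→11.75]: (50.7+25.1)/2 × 2 = 75.8
  Sum = 2522.2625 ng/mL·h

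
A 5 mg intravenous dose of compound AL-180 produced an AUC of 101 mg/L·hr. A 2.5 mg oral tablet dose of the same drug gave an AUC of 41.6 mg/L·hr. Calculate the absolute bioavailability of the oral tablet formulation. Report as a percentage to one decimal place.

F = 82.4%

F = (AUC_ev / D_ev) / (AUC_iv / D_iv)
  = (41.6/2.5) / (101/5)
  = 16.64 / 20.2 = 0.8238
  = 82.38%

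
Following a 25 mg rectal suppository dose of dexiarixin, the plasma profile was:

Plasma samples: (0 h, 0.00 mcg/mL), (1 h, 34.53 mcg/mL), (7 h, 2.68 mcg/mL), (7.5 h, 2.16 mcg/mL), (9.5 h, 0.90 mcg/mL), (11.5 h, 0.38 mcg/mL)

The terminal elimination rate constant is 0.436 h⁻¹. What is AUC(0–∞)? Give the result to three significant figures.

AUC = 135 mcg/mL·h

Trapezoidal AUC_0→11.5:
  [0→1]: (0.00+34.53)/2 × 1 = 17.265
  [1→7]: (34.53+2.68)/2 × 6 = 111.63
  [7→7.5]: (2.68+2.16)/2 × 0.5 = 1.21
  [7.5→9.5]: (2.16+0.90)/2 × 2 = 3.06
  [9.5→11.5]: (0.90+0.38)/2 × 2 = 1.28
  Sum = 134.445 mcg/mL·h
Extrapolated tail: C_last / k_e = 0.38 / 0.436 = 0.872
AUC_0→∞ = 134.445 + 0.872 = 135.317 mcg/mL·h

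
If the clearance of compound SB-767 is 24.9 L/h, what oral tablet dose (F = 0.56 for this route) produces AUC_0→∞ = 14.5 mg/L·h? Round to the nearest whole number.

Dose = CL × AUC_0→∞ / F
     = 24.9 × 14.5 / 0.56 = 644.732 mg

Dose = 645 mg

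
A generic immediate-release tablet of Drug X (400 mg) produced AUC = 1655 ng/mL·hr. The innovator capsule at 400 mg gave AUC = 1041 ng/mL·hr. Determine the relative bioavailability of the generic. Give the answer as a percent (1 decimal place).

F_rel = (AUC_test/D_test) / (AUC_ref/D_ref)
      = (1655/400) / (1041/400)
      = 4.1375 / 2.6025 = 1.5898 = 158.98%

F_rel = 159.0%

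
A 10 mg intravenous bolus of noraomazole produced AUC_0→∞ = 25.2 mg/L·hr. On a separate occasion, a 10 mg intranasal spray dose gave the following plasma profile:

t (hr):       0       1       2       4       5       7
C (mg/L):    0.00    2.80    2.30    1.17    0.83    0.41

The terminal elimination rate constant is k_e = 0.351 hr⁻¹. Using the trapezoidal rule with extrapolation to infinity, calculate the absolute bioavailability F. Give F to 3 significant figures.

F = 0.430

Trapezoidal AUC_0→7 (intranasal spray):
  [0→1]: (0.00+2.80)/2 × 1 = 1.4
  [1→2]: (2.80+2.30)/2 × 1 = 2.55
  [2→4]: (2.30+1.17)/2 × 2 = 3.47
  [4→5]: (1.17+0.83)/2 × 1 = 1.0
  [5→7]: (0.83+0.41)/2 × 2 = 1.24
  Sum = 9.66 mg/L·hr
Tail: C_last/k_e = 0.41/0.351 = 1.168
AUC_0→∞ (intranasal spray) = 9.66 + 1.168 = 10.828 mg/L·hr
F = (AUC_ev/D_ev)/(AUC_iv/D_iv) = (10.828/10)/(25.2/10) = 1.0828/2.52 = 0.4297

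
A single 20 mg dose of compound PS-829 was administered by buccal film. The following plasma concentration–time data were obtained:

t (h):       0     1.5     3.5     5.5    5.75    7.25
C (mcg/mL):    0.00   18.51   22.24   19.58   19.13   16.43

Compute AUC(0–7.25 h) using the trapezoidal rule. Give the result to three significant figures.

AUC = 128 mcg/mL·h

Trapezoidal AUC_0→7.25:
  [0→1.5]: (0.00+18.51)/2 × 1.5 = 13.8825
  [1.5→3.5]: (18.51+22.24)/2 × 2 = 40.75
  [3.5→5.5]: (22.24+19.58)/2 × 2 = 41.82
  [5.5→5.75]: (19.58+19.13)/2 × 0.25 = 4.83875
  [5.75→7.25]: (19.13+16.43)/2 × 1.5 = 26.67
  Sum = 127.96125 mcg/mL·h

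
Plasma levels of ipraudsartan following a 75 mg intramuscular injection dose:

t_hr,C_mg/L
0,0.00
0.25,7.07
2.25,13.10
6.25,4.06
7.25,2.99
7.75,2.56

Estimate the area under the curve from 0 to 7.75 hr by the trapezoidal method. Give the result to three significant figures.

Trapezoidal AUC_0→7.75:
  [0→0.25]: (0.00+7.07)/2 × 0.25 = 0.88375
  [0.25→2.25]: (7.07+13.10)/2 × 2 = 20.17
  [2.25→6.25]: (13.10+4.06)/2 × 4 = 34.32
  [6.25→7.25]: (4.06+2.99)/2 × 1 = 3.525
  [7.25→7.75]: (2.99+2.56)/2 × 0.5 = 1.3875
  Sum = 60.28625 mg/L·hr

AUC = 60.3 mg/L·hr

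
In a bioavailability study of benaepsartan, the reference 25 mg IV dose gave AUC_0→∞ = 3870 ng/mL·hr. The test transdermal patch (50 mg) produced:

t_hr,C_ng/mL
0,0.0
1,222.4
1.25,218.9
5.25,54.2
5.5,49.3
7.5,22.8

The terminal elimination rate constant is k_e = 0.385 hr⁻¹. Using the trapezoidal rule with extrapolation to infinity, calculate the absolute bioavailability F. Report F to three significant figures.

Trapezoidal AUC_0→7.5 (transdermal patch):
  [0→1]: (0.0+222.4)/2 × 1 = 111.2
  [1→1.25]: (222.4+218.9)/2 × 0.25 = 55.1625
  [1.25→5.25]: (218.9+54.2)/2 × 4 = 546.2
  [5.25→5.5]: (54.2+49.3)/2 × 0.25 = 12.9375
  [5.5→7.5]: (49.3+22.8)/2 × 2 = 72.1
  Sum = 797.6 ng/mL·hr
Tail: C_last/k_e = 22.8/0.385 = 59.221
AUC_0→∞ (transdermal patch) = 797.6 + 59.221 = 856.821 ng/mL·hr
F = (AUC_ev/D_ev)/(AUC_iv/D_iv) = (856.821/50)/(3870/25) = 17.13642/154.8 = 0.1107

F = 0.111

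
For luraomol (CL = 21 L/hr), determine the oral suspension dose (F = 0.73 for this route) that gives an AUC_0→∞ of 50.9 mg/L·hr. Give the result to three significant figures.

Dose = CL × AUC_0→∞ / F
     = 21 × 50.9 / 0.73 = 1464.25 mg

Dose = 1460 mg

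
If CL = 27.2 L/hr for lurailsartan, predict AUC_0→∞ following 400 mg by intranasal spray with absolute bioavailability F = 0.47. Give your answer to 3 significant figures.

AUC = 6.91 mg/L·hr

AUC_0→∞ = F × Dose / CL
        = 0.47 × 400 / 27.2 = 6.91176 mg/L·hr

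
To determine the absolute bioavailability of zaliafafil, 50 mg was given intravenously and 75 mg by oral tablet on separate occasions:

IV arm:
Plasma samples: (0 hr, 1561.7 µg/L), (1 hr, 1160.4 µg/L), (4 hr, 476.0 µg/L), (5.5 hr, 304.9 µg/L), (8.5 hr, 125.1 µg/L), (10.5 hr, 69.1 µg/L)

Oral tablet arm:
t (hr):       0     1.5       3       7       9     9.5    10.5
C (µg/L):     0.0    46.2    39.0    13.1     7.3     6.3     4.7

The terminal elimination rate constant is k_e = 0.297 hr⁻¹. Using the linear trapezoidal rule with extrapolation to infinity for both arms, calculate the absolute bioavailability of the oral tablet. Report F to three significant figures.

Trapezoidal AUC_0→10.5 (IV):
  [0→1]: (1561.7+1160.4)/2 × 1 = 1361.05
  [1→4]: (1160.4+476.0)/2 × 3 = 2454.6
  [4→5.5]: (476.0+304.9)/2 × 1.5 = 585.675
  [5.5→8.5]: (304.9+125.1)/2 × 3 = 645.0
  [8.5→10.5]: (125.1+69.1)/2 × 2 = 194.2
  Sum = 5240.525 µg/L·hr
IV tail: 69.1/0.297 = 232.660; AUC_iv,0→∞ = 5240.525 + 232.660 = 5473.185 µg/L·hr
Trapezoidal AUC_0→10.5 (oral tablet):
  [0→1.5]: (0.0+46.2)/2 × 1.5 = 34.65
  [1.5→3]: (46.2+39.0)/2 × 1.5 = 63.9
  [3→7]: (39.0+13.1)/2 × 4 = 104.2
  [7→9]: (13.1+7.3)/2 × 2 = 20.4
  [9→9.5]: (7.3+6.3)/2 × 0.5 = 3.4
  [9.5→10.5]: (6.3+4.7)/2 × 1 = 5.5
  Sum = 232.05 µg/L·hr
oral tablet tail: 4.7/0.297 = 15.825; AUC_ev,0→∞ = 232.05 + 15.825 = 247.875 µg/L·hr
F = (AUC_ev/D_ev)/(AUC_iv/D_iv) = (247.875/75)/(5473.185/50) = 3.305/109.4637 = 0.0302

F = 0.0302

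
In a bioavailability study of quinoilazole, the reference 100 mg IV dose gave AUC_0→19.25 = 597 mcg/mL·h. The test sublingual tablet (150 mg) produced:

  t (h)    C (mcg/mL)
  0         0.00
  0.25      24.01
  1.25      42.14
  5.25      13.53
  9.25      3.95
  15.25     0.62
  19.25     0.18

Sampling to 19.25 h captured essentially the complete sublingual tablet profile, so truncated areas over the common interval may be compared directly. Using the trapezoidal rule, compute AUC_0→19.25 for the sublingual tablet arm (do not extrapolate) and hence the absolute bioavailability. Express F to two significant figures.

Trapezoidal AUC_0→19.25 (sublingual tablet):
  [0→0.25]: (0.00+24.01)/2 × 0.25 = 3.00125
  [0.25→1.25]: (24.01+42.14)/2 × 1 = 33.075
  [1.25→5.25]: (42.14+13.53)/2 × 4 = 111.34
  [5.25→9.25]: (13.53+3.95)/2 × 4 = 34.96
  [9.25→15.25]: (3.95+0.62)/2 × 6 = 13.71
  [15.25→19.25]: (0.62+0.18)/2 × 4 = 1.6
  Sum = 197.68625 mcg/mL·h
F = (AUC_ev/D_ev)/(AUC_iv/D_iv) = (197.68625/150)/(597/100) = 1.31791/5.97 = 0.2208

F = 0.22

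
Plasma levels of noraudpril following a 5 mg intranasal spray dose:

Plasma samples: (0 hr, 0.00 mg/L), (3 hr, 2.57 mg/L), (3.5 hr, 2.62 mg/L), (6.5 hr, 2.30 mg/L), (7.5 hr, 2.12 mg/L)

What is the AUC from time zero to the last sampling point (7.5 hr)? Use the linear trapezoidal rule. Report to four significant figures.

Trapezoidal AUC_0→7.5:
  [0→3]: (0.00+2.57)/2 × 3 = 3.855
  [3→3.5]: (2.57+2.62)/2 × 0.5 = 1.2975
  [3.5→6.5]: (2.62+2.30)/2 × 3 = 7.38
  [6.5→7.5]: (2.30+2.12)/2 × 1 = 2.21
  Sum = 14.7425 mg/L·hr

AUC = 14.74 mg/L·hr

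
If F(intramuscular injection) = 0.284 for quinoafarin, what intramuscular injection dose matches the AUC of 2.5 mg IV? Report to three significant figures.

For equal systemic exposure: F × D_ev = D_iv
D_ev = D_iv / F = 2.5 / 0.284 = 8.80282 mg

D_intramuscular = 8.80 mg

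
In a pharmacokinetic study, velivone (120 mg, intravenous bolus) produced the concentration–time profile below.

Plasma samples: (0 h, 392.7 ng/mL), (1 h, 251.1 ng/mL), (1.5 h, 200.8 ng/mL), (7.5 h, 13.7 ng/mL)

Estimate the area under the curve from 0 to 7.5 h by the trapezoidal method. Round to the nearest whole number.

Trapezoidal AUC_0→7.5:
  [0→1]: (392.7+251.1)/2 × 1 = 321.9
  [1→1.5]: (251.1+200.8)/2 × 0.5 = 112.975
  [1.5→7.5]: (200.8+13.7)/2 × 6 = 643.5
  Sum = 1078.375 ng/mL·h

AUC = 1078 ng/mL·h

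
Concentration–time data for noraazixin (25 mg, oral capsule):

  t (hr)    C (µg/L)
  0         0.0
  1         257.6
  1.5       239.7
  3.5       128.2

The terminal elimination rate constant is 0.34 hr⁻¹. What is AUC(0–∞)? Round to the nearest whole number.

Trapezoidal AUC_0→3.5:
  [0→1]: (0.0+257.6)/2 × 1 = 128.8
  [1→1.5]: (257.6+239.7)/2 × 0.5 = 124.325
  [1.5→3.5]: (239.7+128.2)/2 × 2 = 367.9
  Sum = 621.025 µg/L·hr
Extrapolated tail: C_last / k_e = 128.2 / 0.34 = 377.059
AUC_0→∞ = 621.025 + 377.059 = 998.084 µg/L·hr

AUC = 998 µg/L·hr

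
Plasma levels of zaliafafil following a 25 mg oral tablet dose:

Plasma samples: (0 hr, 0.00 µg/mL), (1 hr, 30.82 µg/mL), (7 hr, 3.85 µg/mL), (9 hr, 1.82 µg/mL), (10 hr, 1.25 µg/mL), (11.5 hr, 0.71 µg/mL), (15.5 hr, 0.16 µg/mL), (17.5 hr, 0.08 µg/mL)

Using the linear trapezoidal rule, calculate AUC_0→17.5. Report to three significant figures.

AUC = 130 µg/mL·hr

Trapezoidal AUC_0→17.5:
  [0→1]: (0.00+30.82)/2 × 1 = 15.41
  [1→7]: (30.82+3.85)/2 × 6 = 104.01
  [7→9]: (3.85+1.82)/2 × 2 = 5.67
  [9→10]: (1.82+1.25)/2 × 1 = 1.535
  [10→11.5]: (1.25+0.71)/2 × 1.5 = 1.47
  [11.5→15.5]: (0.71+0.16)/2 × 4 = 1.74
  [15.5→17.5]: (0.16+0.08)/2 × 2 = 0.24
  Sum = 130.075 µg/mL·hr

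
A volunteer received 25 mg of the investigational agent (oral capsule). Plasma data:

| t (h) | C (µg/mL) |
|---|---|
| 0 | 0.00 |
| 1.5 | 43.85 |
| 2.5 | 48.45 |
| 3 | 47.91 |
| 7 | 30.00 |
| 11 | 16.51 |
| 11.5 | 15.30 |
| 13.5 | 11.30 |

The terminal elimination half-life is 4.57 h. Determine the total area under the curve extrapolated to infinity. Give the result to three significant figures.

AUC = 461 µg/mL·h

Trapezoidal AUC_0→13.5:
  [0→1.5]: (0.00+43.85)/2 × 1.5 = 32.8875
  [1.5→2.5]: (43.85+48.45)/2 × 1 = 46.15
  [2.5→3]: (48.45+47.91)/2 × 0.5 = 24.09
  [3→7]: (47.91+30.00)/2 × 4 = 155.82
  [7→11]: (30.00+16.51)/2 × 4 = 93.02
  [11→11.5]: (16.51+15.30)/2 × 0.5 = 7.9525
  [11.5→13.5]: (15.30+11.30)/2 × 2 = 26.6
  Sum = 386.52 µg/mL·h
k_e = ln2 / t½ = 0.693147 / 4.57 = 0.1517 h^-1
Extrapolated tail: C_last / k_e = 11.30 / 0.1517 = 74.489
AUC_0→∞ = 386.52 + 74.489 = 461.009 µg/mL·h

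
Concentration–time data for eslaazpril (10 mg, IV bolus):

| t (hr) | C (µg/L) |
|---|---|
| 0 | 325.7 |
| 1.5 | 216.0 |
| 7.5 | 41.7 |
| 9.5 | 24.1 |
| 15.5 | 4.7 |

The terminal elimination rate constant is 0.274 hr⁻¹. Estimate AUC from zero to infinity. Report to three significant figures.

AUC = 1350 µg/L·hr

Trapezoidal AUC_0→15.5:
  [0→1.5]: (325.7+216.0)/2 × 1.5 = 406.275
  [1.5→7.5]: (216.0+41.7)/2 × 6 = 773.1
  [7.5→9.5]: (41.7+24.1)/2 × 2 = 65.8
  [9.5→15.5]: (24.1+4.7)/2 × 6 = 86.4
  Sum = 1331.575 µg/L·hr
Extrapolated tail: C_last / k_e = 4.7 / 0.274 = 17.153
AUC_0→∞ = 1331.575 + 17.153 = 1348.728 µg/L·hr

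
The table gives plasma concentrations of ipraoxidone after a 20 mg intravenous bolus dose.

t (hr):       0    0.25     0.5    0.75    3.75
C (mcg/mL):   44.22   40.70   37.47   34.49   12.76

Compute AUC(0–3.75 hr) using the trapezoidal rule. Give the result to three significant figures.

AUC = 100 mcg/mL·hr

Trapezoidal AUC_0→3.75:
  [0→0.25]: (44.22+40.70)/2 × 0.25 = 10.615
  [0.25→0.5]: (40.70+37.47)/2 × 0.25 = 9.77125
  [0.5→0.75]: (37.47+34.49)/2 × 0.25 = 8.995
  [0.75→3.75]: (34.49+12.76)/2 × 3 = 70.875
  Sum = 100.25625 mcg/mL·hr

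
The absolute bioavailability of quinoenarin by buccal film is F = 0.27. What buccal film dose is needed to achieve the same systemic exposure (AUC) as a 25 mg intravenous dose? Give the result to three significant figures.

D_buccal = 92.6 mg

For equal systemic exposure: F × D_ev = D_iv
D_ev = D_iv / F = 25 / 0.27 = 92.5926 mg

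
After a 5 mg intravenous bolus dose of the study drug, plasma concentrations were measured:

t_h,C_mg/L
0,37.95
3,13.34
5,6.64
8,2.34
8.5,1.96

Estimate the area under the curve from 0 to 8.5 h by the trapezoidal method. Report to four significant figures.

Trapezoidal AUC_0→8.5:
  [0→3]: (37.95+13.34)/2 × 3 = 76.935
  [3→5]: (13.34+6.64)/2 × 2 = 19.98
  [5→8]: (6.64+2.34)/2 × 3 = 13.47
  [8→8.5]: (2.34+1.96)/2 × 0.5 = 1.075
  Sum = 111.46 mg/L·h

AUC = 111.5 mg/L·h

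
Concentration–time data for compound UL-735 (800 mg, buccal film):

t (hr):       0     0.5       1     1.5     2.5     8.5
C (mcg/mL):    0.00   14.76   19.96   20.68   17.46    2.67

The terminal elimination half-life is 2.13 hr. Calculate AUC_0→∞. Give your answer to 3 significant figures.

Trapezoidal AUC_0→8.5:
  [0→0.5]: (0.00+14.76)/2 × 0.5 = 3.69
  [0.5→1]: (14.76+19.96)/2 × 0.5 = 8.68
  [1→1.5]: (19.96+20.68)/2 × 0.5 = 10.16
  [1.5→2.5]: (20.68+17.46)/2 × 1 = 19.07
  [2.5→8.5]: (17.46+2.67)/2 × 6 = 60.39
  Sum = 101.99 mcg/mL·hr
k_e = ln2 / t½ = 0.693147 / 2.13 = 0.3254 hr^-1
Extrapolated tail: C_last / k_e = 2.67 / 0.3254 = 8.205
AUC_0→∞ = 101.99 + 8.205 = 110.195 mcg/mL·hr

AUC = 110 mcg/mL·hr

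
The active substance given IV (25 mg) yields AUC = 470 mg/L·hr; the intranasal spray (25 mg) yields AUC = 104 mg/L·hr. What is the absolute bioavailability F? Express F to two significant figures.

F = (AUC_ev / D_ev) / (AUC_iv / D_iv)
  = (104/25) / (470/25)
  = 4.16 / 18.8 = 0.2213

F = 0.22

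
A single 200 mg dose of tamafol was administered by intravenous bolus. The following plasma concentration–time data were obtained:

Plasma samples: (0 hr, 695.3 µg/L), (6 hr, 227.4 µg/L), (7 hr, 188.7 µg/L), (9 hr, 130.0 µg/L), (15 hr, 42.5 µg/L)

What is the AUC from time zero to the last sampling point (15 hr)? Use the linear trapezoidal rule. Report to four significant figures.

AUC = 3812 µg/L·hr

Trapezoidal AUC_0→15:
  [0→6]: (695.3+227.4)/2 × 6 = 2768.1
  [6→7]: (227.4+188.7)/2 × 1 = 208.05
  [7→9]: (188.7+130.0)/2 × 2 = 318.7
  [9→15]: (130.0+42.5)/2 × 6 = 517.5
  Sum = 3812.35 µg/L·hr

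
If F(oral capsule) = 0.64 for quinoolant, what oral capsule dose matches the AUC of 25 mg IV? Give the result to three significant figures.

For equal systemic exposure: F × D_ev = D_iv
D_ev = D_iv / F = 25 / 0.64 = 39.0625 mg

D_oral = 39.1 mg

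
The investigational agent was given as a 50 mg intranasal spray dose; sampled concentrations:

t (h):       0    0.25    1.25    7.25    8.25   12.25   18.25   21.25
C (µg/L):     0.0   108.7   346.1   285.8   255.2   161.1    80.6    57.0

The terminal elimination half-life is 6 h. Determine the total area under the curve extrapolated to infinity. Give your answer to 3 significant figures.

AUC = 4660 µg/L·h

Trapezoidal AUC_0→21.25:
  [0→0.25]: (0.0+108.7)/2 × 0.25 = 13.5875
  [0.25→1.25]: (108.7+346.1)/2 × 1 = 227.4
  [1.25→7.25]: (346.1+285.8)/2 × 6 = 1895.7
  [7.25→8.25]: (285.8+255.2)/2 × 1 = 270.5
  [8.25→12.25]: (255.2+161.1)/2 × 4 = 832.6
  [12.25→18.25]: (161.1+80.6)/2 × 6 = 725.1
  [18.25→21.25]: (80.6+57.0)/2 × 3 = 206.4
  Sum = 4171.2875 µg/L·h
k_e = ln2 / t½ = 0.693147 / 6 = 0.1155 h^-1
Extrapolated tail: C_last / k_e = 57.0 / 0.1155 = 493.506
AUC_0→∞ = 4171.2875 + 493.506 = 4664.7935 µg/L·h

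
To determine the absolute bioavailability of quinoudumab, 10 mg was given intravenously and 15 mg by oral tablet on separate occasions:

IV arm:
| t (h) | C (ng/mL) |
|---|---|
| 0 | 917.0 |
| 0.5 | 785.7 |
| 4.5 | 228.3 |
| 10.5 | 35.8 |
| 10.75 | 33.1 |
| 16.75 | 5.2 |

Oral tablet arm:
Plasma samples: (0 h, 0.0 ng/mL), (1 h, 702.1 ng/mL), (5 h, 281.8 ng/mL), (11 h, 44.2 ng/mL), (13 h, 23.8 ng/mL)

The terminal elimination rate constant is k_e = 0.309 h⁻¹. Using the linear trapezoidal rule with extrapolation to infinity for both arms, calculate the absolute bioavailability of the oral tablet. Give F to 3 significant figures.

Trapezoidal AUC_0→16.75 (IV):
  [0→0.5]: (917.0+785.7)/2 × 0.5 = 425.675
  [0.5→4.5]: (785.7+228.3)/2 × 4 = 2028.0
  [4.5→10.5]: (228.3+35.8)/2 × 6 = 792.3
  [10.5→10.75]: (35.8+33.1)/2 × 0.25 = 8.6125
  [10.75→16.75]: (33.1+5.2)/2 × 6 = 114.9
  Sum = 3369.4875 ng/mL·h
IV tail: 5.2/0.309 = 16.828; AUC_iv,0→∞ = 3369.4875 + 16.828 = 3386.3155 ng/mL·h
Trapezoidal AUC_0→13 (oral tablet):
  [0→1]: (0.0+702.1)/2 × 1 = 351.05
  [1→5]: (702.1+281.8)/2 × 4 = 1967.8
  [5→11]: (281.8+44.2)/2 × 6 = 978.0
  [11→13]: (44.2+23.8)/2 × 2 = 68.0
  Sum = 3364.85 ng/mL·h
oral tablet tail: 23.8/0.309 = 77.023; AUC_ev,0→∞ = 3364.85 + 77.023 = 3441.873 ng/mL·h
F = (AUC_ev/D_ev)/(AUC_iv/D_iv) = (3441.873/15)/(3386.3155/10) = 229.4582/338.63155 = 0.6776

F = 0.678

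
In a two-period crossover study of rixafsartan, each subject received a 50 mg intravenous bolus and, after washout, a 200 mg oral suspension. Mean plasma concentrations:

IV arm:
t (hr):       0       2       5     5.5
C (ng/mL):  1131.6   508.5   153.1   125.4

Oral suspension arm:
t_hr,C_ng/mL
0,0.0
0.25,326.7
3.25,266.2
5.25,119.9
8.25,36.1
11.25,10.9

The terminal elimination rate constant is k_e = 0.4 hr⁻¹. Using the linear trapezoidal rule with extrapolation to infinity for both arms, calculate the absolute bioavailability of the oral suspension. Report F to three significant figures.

F = 0.137

Trapezoidal AUC_0→5.5 (IV):
  [0→2]: (1131.6+508.5)/2 × 2 = 1640.1
  [2→5]: (508.5+153.1)/2 × 3 = 992.4
  [5→5.5]: (153.1+125.4)/2 × 0.5 = 69.625
  Sum = 2702.125 ng/mL·hr
IV tail: 125.4/0.4 = 313.500; AUC_iv,0→∞ = 2702.125 + 313.500 = 3015.625 ng/mL·hr
Trapezoidal AUC_0→11.25 (oral suspension):
  [0→0.25]: (0.0+326.7)/2 × 0.25 = 40.8375
  [0.25→3.25]: (326.7+266.2)/2 × 3 = 889.35
  [3.25→5.25]: (266.2+119.9)/2 × 2 = 386.1
  [5.25→8.25]: (119.9+36.1)/2 × 3 = 234.0
  [8.25→11.25]: (36.1+10.9)/2 × 3 = 70.5
  Sum = 1620.7875 ng/mL·hr
oral suspension tail: 10.9/0.4 = 27.250; AUC_ev,0→∞ = 1620.7875 + 27.250 = 1648.0375 ng/mL·hr
F = (AUC_ev/D_ev)/(AUC_iv/D_iv) = (1648.0375/200)/(3015.625/50) = 8.2401875/60.3125 = 0.1366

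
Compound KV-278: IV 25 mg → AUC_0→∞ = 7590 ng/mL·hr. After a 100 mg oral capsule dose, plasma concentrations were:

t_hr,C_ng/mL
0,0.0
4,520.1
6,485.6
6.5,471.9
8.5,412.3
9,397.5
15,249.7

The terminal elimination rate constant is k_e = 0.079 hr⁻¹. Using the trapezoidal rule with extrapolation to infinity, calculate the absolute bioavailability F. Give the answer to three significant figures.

F = 0.279

Trapezoidal AUC_0→15 (oral capsule):
  [0→4]: (0.0+520.1)/2 × 4 = 1040.2
  [4→6]: (520.1+485.6)/2 × 2 = 1005.7
  [6→6.5]: (485.6+471.9)/2 × 0.5 = 239.375
  [6.5→8.5]: (471.9+412.3)/2 × 2 = 884.2
  [8.5→9]: (412.3+397.5)/2 × 0.5 = 202.45
  [9→15]: (397.5+249.7)/2 × 6 = 1941.6
  Sum = 5313.525 ng/mL·hr
Tail: C_last/k_e = 249.7/0.079 = 3160.759
AUC_0→∞ (oral capsule) = 5313.525 + 3160.759 = 8474.284 ng/mL·hr
F = (AUC_ev/D_ev)/(AUC_iv/D_iv) = (8474.284/100)/(7590/25) = 84.74284/303.6 = 0.2791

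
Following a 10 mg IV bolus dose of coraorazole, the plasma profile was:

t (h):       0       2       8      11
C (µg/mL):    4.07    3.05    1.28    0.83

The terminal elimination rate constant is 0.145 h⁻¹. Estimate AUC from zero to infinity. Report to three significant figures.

Trapezoidal AUC_0→11:
  [0→2]: (4.07+3.05)/2 × 2 = 7.12
  [2→8]: (3.05+1.28)/2 × 6 = 12.99
  [8→11]: (1.28+0.83)/2 × 3 = 3.165
  Sum = 23.275 µg/mL·h
Extrapolated tail: C_last / k_e = 0.83 / 0.145 = 5.724
AUC_0→∞ = 23.275 + 5.724 = 28.999 µg/mL·h

AUC = 29.0 µg/mL·h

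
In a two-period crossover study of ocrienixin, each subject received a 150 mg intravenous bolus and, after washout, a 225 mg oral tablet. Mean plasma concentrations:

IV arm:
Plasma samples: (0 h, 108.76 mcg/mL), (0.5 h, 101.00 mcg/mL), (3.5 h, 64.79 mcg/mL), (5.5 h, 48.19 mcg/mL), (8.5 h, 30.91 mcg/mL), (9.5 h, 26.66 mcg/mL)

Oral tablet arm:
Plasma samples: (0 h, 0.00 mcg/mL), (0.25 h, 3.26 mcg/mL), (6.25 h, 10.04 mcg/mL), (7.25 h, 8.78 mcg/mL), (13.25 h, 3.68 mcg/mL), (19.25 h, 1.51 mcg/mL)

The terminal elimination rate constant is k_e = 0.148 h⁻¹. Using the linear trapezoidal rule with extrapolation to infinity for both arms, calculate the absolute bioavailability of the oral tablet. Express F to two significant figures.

Trapezoidal AUC_0→9.5 (IV):
  [0→0.5]: (108.76+101.00)/2 × 0.5 = 52.44
  [0.5→3.5]: (101.00+64.79)/2 × 3 = 248.685
  [3.5→5.5]: (64.79+48.19)/2 × 2 = 112.98
  [5.5→8.5]: (48.19+30.91)/2 × 3 = 118.65
  [8.5→9.5]: (30.91+26.66)/2 × 1 = 28.785
  Sum = 561.54 mcg/mL·h
IV tail: 26.66/0.148 = 180.135; AUC_iv,0→∞ = 561.54 + 180.135 = 741.675 mcg/mL·h
Trapezoidal AUC_0→19.25 (oral tablet):
  [0→0.25]: (0.00+3.26)/2 × 0.25 = 0.4075
  [0.25→6.25]: (3.26+10.04)/2 × 6 = 39.9
  [6.25→7.25]: (10.04+8.78)/2 × 1 = 9.41
  [7.25→13.25]: (8.78+3.68)/2 × 6 = 37.38
  [13.25→19.25]: (3.68+1.51)/2 × 6 = 15.57
  Sum = 102.6675 mcg/mL·h
oral tablet tail: 1.51/0.148 = 10.203; AUC_ev,0→∞ = 102.6675 + 10.203 = 112.8705 mcg/mL·h
F = (AUC_ev/D_ev)/(AUC_iv/D_iv) = (112.8705/225)/(741.675/150) = 0.501647/4.9445 = 0.1015

F = 0.10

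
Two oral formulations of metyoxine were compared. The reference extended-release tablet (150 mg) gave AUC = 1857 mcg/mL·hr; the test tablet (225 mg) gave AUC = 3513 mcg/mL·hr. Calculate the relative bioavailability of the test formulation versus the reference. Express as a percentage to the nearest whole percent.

F_rel = 126%

F_rel = (AUC_test/D_test) / (AUC_ref/D_ref)
      = (3513/225) / (1857/150)
      = 15.6133 / 12.38 = 1.2612 = 126.12%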